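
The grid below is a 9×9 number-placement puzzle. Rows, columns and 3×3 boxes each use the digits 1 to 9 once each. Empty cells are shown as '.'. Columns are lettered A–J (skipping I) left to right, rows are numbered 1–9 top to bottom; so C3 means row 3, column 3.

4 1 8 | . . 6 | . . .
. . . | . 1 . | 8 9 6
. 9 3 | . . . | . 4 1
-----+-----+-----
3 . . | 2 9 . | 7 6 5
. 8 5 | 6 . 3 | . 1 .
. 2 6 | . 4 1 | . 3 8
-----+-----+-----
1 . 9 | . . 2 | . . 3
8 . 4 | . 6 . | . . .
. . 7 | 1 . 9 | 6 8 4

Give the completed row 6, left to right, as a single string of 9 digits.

C2 = 2: row 2 has {1,6,8,9}; col 3 has {3,4,5,6,7,8,9}; box has {1,3,4,8,9} → only 2 remains.
B4 = 4: row 4 has {2,3,5,6,7,9}; col 2 has {1,2,8,9}; box has {2,3,5,6,8} → only 4 remains.
C4 = 1: row 4 has {2,3,4,5,6,7,9}; col 3 has {2,3,4,5,6,7,8,9}; box has {2,3,4,5,6,8} → only 1 remains.
F4 = 8: row 4 has {1,2,3,4,5,6,7,9}; col 6 has {1,2,3,6,9}; box has {1,2,3,4,6,9} → only 8 remains.
E5 = 7: row 5 has {1,3,5,6,8}; col 5 has {1,4,6,9}; box has {1,2,3,4,6,8,9} → only 7 remains.
D6 = 5: row 6 has {1,2,3,4,6,8}; col 4 has {1,2,6}; box has {1,2,3,4,6,7,8,9} → only 5 remains.
G6 = 9: row 6 has {1,2,3,4,5,6,8}; col 7 has {6,7,8}; box has {1,3,5,6,7,8} → only 9 remains.
G7 = 5: row 7 has {1,2,3,9}; col 7 has {6,7,8,9}; box has {3,4,6,8} → only 5 remains.
H7 = 7: row 7 has {1,2,3,5,9}; col 8 has {1,3,4,6,8,9}; box has {3,4,5,6,8} → only 7 remains.
H8 = 2: row 8 has {4,6,8}; col 8 has {1,3,4,6,7,8,9}; box has {3,4,5,6,7,8} → only 2 remains.
J8 = 9: row 8 has {2,4,6,8}; col 9 has {1,3,4,5,6,8}; box has {2,3,4,5,6,7,8} → only 9 remains.
H1 = 5: row 1 has {1,4,6,8}; col 8 has {1,2,3,4,6,7,8,9}; box has {1,4,6,8,9} → only 5 remains.
G3 = 2: row 3 has {1,3,4,9}; col 7 has {5,6,7,8,9}; box has {1,4,5,6,8,9} → only 2 remains.
A5 = 9: row 5 has {1,3,5,6,7,8}; col 1 has {1,3,4,8}; box has {1,2,3,4,5,6,8} → only 9 remains.
G5 = 4: row 5 has {1,3,5,6,7,8,9}; col 7 has {2,5,6,7,8,9}; box has {1,3,5,6,7,8,9} → only 4 remains.
J5 = 2: row 5 has {1,3,4,5,6,7,8,9}; col 9 has {1,3,4,5,6,8,9}; box has {1,3,4,5,6,7,8,9} → only 2 remains.
A6 = 7: row 6 has {1,2,3,4,5,6,8,9}; col 1 has {1,3,4,8,9}; box has {1,2,3,4,5,6,8,9} → only 7 remains.

726541938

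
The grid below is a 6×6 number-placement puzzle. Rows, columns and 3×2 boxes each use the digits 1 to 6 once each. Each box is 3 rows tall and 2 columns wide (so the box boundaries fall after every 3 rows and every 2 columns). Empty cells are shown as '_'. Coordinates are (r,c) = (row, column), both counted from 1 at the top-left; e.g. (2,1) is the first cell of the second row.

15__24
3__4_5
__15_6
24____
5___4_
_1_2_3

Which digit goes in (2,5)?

(2,5) = 1: row 2 has {3,4,5}; col 5 has {2,4}; box has {2,4,5,6} → only 1 remains.

1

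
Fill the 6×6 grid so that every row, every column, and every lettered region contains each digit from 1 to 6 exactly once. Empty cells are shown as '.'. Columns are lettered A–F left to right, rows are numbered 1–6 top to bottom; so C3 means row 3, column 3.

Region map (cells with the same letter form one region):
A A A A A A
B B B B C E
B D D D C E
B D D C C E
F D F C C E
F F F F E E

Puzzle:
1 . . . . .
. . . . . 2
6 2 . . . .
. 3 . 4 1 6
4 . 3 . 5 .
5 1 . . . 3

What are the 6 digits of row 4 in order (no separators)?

A2 = 3 (sole candidate).
E2 = 6 (sole candidate).
E3 = 3 (sole candidate).
A4 = 2: row 4 has {1,3,4,6}; col 1 has {1,3,4,5,6}; region has {3,6} → only 2 remains.
C4 = 5: row 4 has {1,2,3,4,6}; col 3 has {3}; region has {2,3} → only 5 remains.

235416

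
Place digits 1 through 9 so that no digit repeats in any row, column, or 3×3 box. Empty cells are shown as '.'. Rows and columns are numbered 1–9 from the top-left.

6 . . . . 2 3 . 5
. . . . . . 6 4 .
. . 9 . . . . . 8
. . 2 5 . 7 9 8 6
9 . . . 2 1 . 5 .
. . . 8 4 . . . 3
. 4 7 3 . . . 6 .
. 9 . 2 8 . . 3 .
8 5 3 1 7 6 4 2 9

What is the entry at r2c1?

r4c5 = 3 (sole candidate).
r5c4 = 6 (sole candidate).
r5c7 = 7 (sole candidate).
r5c9 = 4 (sole candidate).
r6c6 = 9 (sole candidate).
r6c8 = 1 (sole candidate).
r7c6 = 5 (sole candidate).
r7c9 = 1 (sole candidate).
r8c1 = 1 (sole candidate).
r8c3 = 6 (sole candidate).
r8c6 = 4 (sole candidate).
r8c7 = 5 (sole candidate).
r8c9 = 7 (sole candidate).
r2c9 = 2 (sole candidate).
r3c6 = 3 (sole candidate).
r3c7 = 1 (sole candidate).
r3c8 = 7 (sole candidate).
r4c1 = 4 (sole candidate).
r4c2 = 1 (sole candidate).
r5c3 = 8 (sole candidate).
r6c3 = 5 (sole candidate).
r6c7 = 2 (sole candidate).
r7c1 = 2 (sole candidate).
r7c5 = 9 (sole candidate).
r7c7 = 8 (sole candidate).
r1c5 = 1 (sole candidate).
r1c8 = 9 (sole candidate).
r2c3 = 1 (sole candidate).
r2c5 = 5 (sole candidate).
r2c6 = 8 (sole candidate).
r3c1 = 5 (sole candidate).
r3c2 = 2 (sole candidate).
r3c4 = 4 (sole candidate).
r3c5 = 6 (sole candidate).
r5c2 = 3 (sole candidate).
r6c1 = 7 (sole candidate).
r6c2 = 6 (sole candidate).
r1c3 = 4 (sole candidate).
r1c4 = 7 (sole candidate).
r2c1 = 3: row 2 has {1,2,4,5,6,8}; col 1 has {1,2,4,5,6,7,8,9}; box has {1,2,4,5,6,9} → only 3 remains.

3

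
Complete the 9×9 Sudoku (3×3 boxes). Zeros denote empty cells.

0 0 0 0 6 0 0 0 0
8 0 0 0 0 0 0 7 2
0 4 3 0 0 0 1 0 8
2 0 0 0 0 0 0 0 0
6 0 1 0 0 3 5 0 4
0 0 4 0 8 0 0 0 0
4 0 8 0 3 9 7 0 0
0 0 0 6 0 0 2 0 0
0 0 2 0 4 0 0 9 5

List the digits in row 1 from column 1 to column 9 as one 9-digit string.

row 3, column 8 = 6 (hidden single in row 3).
row 7, column 8 = 1 (sole candidate).
row 7, column 9 = 6 (sole candidate).
row 8, column 9 = 3 (sole candidate).
row 9, column 7 = 8 (sole candidate).
row 1, column 9 = 9: row 1 has {6}; col 9 has {2,3,4,5,6,8}; box has {1,2,6,7,8} → only 9 remains.
row 7, column 2 = 5 (sole candidate).
row 7, column 4 = 2 (sole candidate).
row 8, column 8 = 4 (sole candidate).
row 8, column 6 = 8 (hidden single in row 8).
row 1, column 4 = 8: in row 1, 8 can only go here (every other open cell in that row sees an 8).
row 8, column 5 = 5 (hidden single in row 8).
row 9, column 2 = 6 (hidden single in row 9).
row 2, column 3 = 6 (hidden single in row 2).
row 9, column 1 = 3 (hidden single in row 9).
row 1, column 2 = 2: in column 2, 2 can only go here (every other open cell in that column sees a 2).
row 2, column 4 = 3 (hidden single in column 4).
row 2, column 7 = 4 (sole candidate).
row 1, column 7 = 3: row 1 has {2,6,8,9}; col 7 has {1,2,4,5,7,8}; box has {1,2,4,6,7,8,9} → only 3 remains.
row 1, column 8 = 5: row 1 has {2,3,6,8,9}; col 8 has {1,4,6,7,9}; box has {1,2,3,4,6,7,8,9} → only 5 remains.
row 1, column 3 = 7: row 1 has {2,3,5,6,8,9}; col 3 has {1,2,3,4,6,8}; box has {2,3,4,6,8} → only 7 remains.
row 8, column 3 = 9 (sole candidate).
row 1, column 1 = 1: row 1 has {2,3,5,6,7,8,9}; col 1 has {2,3,4,6,8}; box has {2,3,4,6,7,8} → only 1 remains.
row 1, column 6 = 4: row 1 has {1,2,3,5,6,7,8,9}; col 6 has {3,8,9}; box has {3,6,8} → only 4 remains.

127864359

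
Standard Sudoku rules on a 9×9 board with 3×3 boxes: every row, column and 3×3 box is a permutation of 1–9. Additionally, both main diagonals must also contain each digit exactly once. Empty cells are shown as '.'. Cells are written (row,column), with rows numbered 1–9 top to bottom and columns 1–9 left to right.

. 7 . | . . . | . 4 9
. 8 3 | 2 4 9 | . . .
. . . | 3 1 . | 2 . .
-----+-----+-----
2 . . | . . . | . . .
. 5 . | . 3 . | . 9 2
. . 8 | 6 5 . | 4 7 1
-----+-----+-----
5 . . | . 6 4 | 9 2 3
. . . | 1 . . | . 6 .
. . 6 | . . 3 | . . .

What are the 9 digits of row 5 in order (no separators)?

(1,1) = 1 (sole candidate).
(1,5) = 8 (sole candidate).
(2,1) = 6 (sole candidate).
(6,6) = 2 (sole candidate).
(7,2) = 1 (sole candidate).
(7,3) = 7 (sole candidate).
(7,4) = 8 (sole candidate).
(8,2) = 4 (sole candidate).
(9,1) = 8 (sole candidate).
(1,4) = 5 (sole candidate).
(1,6) = 6 (sole candidate).
(1,7) = 3 (sole candidate).
(3,2) = 9 (sole candidate).
(3,6) = 7 (sole candidate).
(4,6) = 1 (sole candidate).
(5,6) = 8: row 5 has {2,3,5,9}; col 6 has {1,2,3,4,6,7,9}; box has {1,2,3,5,6} → only 8 remains.
(5,7) = 6: row 5 has {2,3,5,8,9}; col 7 has {2,3,4,9}; box has {1,2,4,7,9} → only 6 remains.
(6,2) = 3 (sole candidate).
(8,6) = 5 (sole candidate).
(9,2) = 2 (sole candidate).
(1,3) = 2 (sole candidate).
(2,8) = 5 (sole candidate).
(2,9) = 7 (sole candidate).
(3,1) = 4 (sole candidate).
(3,3) = 5 (sole candidate).
(3,8) = 8 (sole candidate).
(3,9) = 6 (sole candidate).
(4,2) = 6 (sole candidate).
(4,8) = 3 (sole candidate).
(5,1) = 7: row 5 has {2,3,5,6,8,9}; col 1 has {1,2,4,5,6,8}; box has {2,3,5,6,8} → only 7 remains.
(5,4) = 4: row 5 has {2,3,5,6,7,8,9}; col 4 has {1,2,3,5,6,8}; box has {1,2,3,5,6,8} → only 4 remains.
(6,1) = 9 (sole candidate).
(8,1) = 3 (sole candidate).
(8,3) = 9 (sole candidate).
(8,9) = 8 (sole candidate).
(9,8) = 1 (sole candidate).
(9,9) = 4 (sole candidate).
(2,7) = 1 (sole candidate).
(4,3) = 4 (sole candidate).
(4,4) = 7 (sole candidate).
(4,5) = 9 (sole candidate).
(4,9) = 5 (sole candidate).
(5,3) = 1: row 5 has {2,3,4,5,6,7,8,9}; col 3 has {2,3,4,5,6,7,8,9}; box has {2,3,4,5,6,7,8,9} → only 1 remains.

751438692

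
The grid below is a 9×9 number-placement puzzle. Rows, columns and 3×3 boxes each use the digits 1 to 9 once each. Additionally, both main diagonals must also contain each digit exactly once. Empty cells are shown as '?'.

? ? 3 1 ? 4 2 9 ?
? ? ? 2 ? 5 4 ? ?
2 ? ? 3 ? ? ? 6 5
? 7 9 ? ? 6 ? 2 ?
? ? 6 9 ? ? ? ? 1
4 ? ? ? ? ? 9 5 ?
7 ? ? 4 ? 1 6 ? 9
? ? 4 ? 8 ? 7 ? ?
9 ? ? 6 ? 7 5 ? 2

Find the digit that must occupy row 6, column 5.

row 8, column 4 = 5: row 8 has {4,7,8}; col 4 has {1,2,3,4,6,9}; box has {1,4,6,7,8} → only 5 remains.
row 8, column 9 = 3: row 8 has {4,5,7,8}; col 9 has {1,2,5,9}; box has {2,5,6,7,9} → only 3 remains.
row 9, column 5 = 3: row 9 has {2,5,6,7,9}; col 5 has {8}; box has {1,4,5,6,7,8} → only 3 remains.
row 4, column 4 = 8: row 4 has {2,6,7,9}; col 4 has {1,2,3,4,5,6,9}; box has {6,9}; main diagonal has {2,6} → only 8 remains.
row 4, column 7 = 3: row 4 has {2,6,7,8,9}; col 7 has {2,4,5,6,7,9}; box has {1,2,5,9} → only 3 remains.
row 4, column 9 = 4: row 4 has {2,3,6,7,8,9}; col 9 has {1,2,3,5,9}; box has {1,2,3,5,9} → only 4 remains.
row 5, column 7 = 8: row 5 has {1,6,9}; col 7 has {2,3,4,5,6,7,9}; box has {1,2,3,4,5,9} → only 8 remains.
row 5, column 8 = 7: row 5 has {1,6,8,9}; col 8 has {2,5,6,9}; box has {1,2,3,4,5,8,9} → only 7 remains.
row 6, column 4 = 7: row 6 has {4,5,9}; col 4 has {1,2,3,4,5,6,8,9}; box has {6,8,9}; anti-diagonal has {6,9} → only 7 remains.
row 6, column 6 = 3: row 6 has {4,5,7,9}; col 6 has {1,4,5,6,7}; box has {6,7,8,9}; main diagonal has {2,6,8} → only 3 remains.
row 6, column 9 = 6: row 6 has {3,4,5,7,9}; col 9 has {1,2,3,4,5,9}; box has {1,2,3,4,5,7,8,9} → only 6 remains.
row 7, column 5 = 2: row 7 has {1,4,6,7,9}; col 5 has {3,8}; box has {1,3,4,5,6,7,8} → only 2 remains.
row 7, column 8 = 8: row 7 has {1,2,4,6,7,9}; col 8 has {2,5,6,7,9}; box has {2,3,5,6,7,9} → only 8 remains.
row 8, column 6 = 9: row 8 has {3,4,5,7,8}; col 6 has {1,3,4,5,6,7}; box has {1,2,3,4,5,6,7,8} → only 9 remains.
row 8, column 8 = 1: row 8 has {3,4,5,7,8,9}; col 8 has {2,5,6,7,8,9}; box has {2,3,5,6,7,8,9}; main diagonal has {2,3,6,8} → only 1 remains.
row 9, column 8 = 4: row 9 has {2,3,5,6,7,9}; col 8 has {1,2,5,6,7,8,9}; box has {1,2,3,5,6,7,8,9} → only 4 remains.
row 1, column 1 = 5: row 1 has {1,2,3,4,9}; col 1 has {2,4,7,9}; box has {2,3}; main diagonal has {1,2,3,6,8} → only 5 remains.
row 1, column 9 = 8: row 1 has {1,2,3,4,5,9}; col 9 has {1,2,3,4,5,6,9}; box has {2,4,5,6,9}; anti-diagonal has {6,7,9} → only 8 remains.
row 2, column 2 = 9: row 2 has {2,4,5}; col 2 has {7}; box has {2,3,5}; main diagonal has {1,2,3,5,6,8} → only 9 remains.
row 2, column 8 = 3: row 2 has {2,4,5,9}; col 8 has {1,2,4,5,6,7,8,9}; box has {2,4,5,6,8,9}; anti-diagonal has {6,7,8,9} → only 3 remains.
row 2, column 9 = 7: row 2 has {2,3,4,5,9}; col 9 has {1,2,3,4,5,6,8,9}; box has {2,3,4,5,6,8,9} → only 7 remains.
row 3, column 3 = 7: row 3 has {2,3,5,6}; col 3 has {3,4,6,9}; box has {2,3,5,9}; main diagonal has {1,2,3,5,6,8,9} → only 7 remains.
row 3, column 5 = 9: row 3 has {2,3,5,6,7}; col 5 has {2,3,8}; box has {1,2,3,4,5} → only 9 remains.
row 3, column 6 = 8: row 3 has {2,3,5,6,7,9}; col 6 has {1,3,4,5,6,7,9}; box has {1,2,3,4,5,9} → only 8 remains.
row 3, column 7 = 1: row 3 has {2,3,5,6,7,8,9}; col 7 has {2,3,4,5,6,7,8,9}; box has {2,3,4,5,6,7,8,9}; anti-diagonal has {3,6,7,8,9} → only 1 remains.
row 4, column 1 = 1: row 4 has {2,3,4,6,7,8,9}; col 1 has {2,4,5,7,9}; box has {4,6,7,9} → only 1 remains.
row 4, column 5 = 5: row 4 has {1,2,3,4,6,7,8,9}; col 5 has {2,3,8,9}; box has {3,6,7,8,9} → only 5 remains.
row 5, column 1 = 3: row 5 has {1,6,7,8,9}; col 1 has {1,2,4,5,7,9}; box has {1,4,6,7,9} → only 3 remains.
row 5, column 5 = 4: row 5 has {1,3,6,7,8,9}; col 5 has {2,3,5,8,9}; box has {3,5,6,7,8,9}; main diagonal has {1,2,3,5,6,7,8,9}; anti-diagonal has {1,3,6,7,8,9} → only 4 remains.
row 5, column 6 = 2: row 5 has {1,3,4,6,7,8,9}; col 6 has {1,3,4,5,6,7,8,9}; box has {3,4,5,6,7,8,9} → only 2 remains.
row 6, column 5 = 1: row 6 has {3,4,5,6,7,9}; col 5 has {2,3,4,5,8,9}; box has {2,3,4,5,6,7,8,9} → only 1 remains.

1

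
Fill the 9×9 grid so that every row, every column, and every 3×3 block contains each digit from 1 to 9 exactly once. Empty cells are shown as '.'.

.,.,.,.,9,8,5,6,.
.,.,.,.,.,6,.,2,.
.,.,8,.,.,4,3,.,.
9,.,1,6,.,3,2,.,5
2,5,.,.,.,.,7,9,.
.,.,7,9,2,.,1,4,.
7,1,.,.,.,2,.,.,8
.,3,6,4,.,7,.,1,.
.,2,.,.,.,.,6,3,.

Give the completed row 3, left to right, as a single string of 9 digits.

row 3, column 8 = 7: row 3 has {3,4,8}; col 8 has {1,2,3,4,6,9}; box has {2,3,5,6} → only 7 remains.
row 4, column 8 = 8: row 4 has {1,2,3,5,6,9}; col 8 has {1,2,3,4,6,7,9}; box has {1,2,4,5,7,9} → only 8 remains.
row 5, column 6 = 1: row 5 has {2,5,7,9}; col 6 has {2,3,4,6,7,8}; box has {2,3,6,9} → only 1 remains.
row 6, column 6 = 5: row 6 has {1,2,4,7,9}; col 6 has {1,2,3,4,6,7,8}; box has {1,2,3,6,9} → only 5 remains.
row 7, column 8 = 5: row 7 has {1,2,7,8}; col 8 has {1,2,3,4,6,7,8,9}; box has {1,3,6,8} → only 5 remains.
row 8, column 7 = 9: row 8 has {1,3,4,6,7}; col 7 has {1,2,3,5,6,7}; box has {1,3,5,6,8} → only 9 remains.
row 8, column 9 = 2: row 8 has {1,3,4,6,7,9}; col 9 has {5,8}; box has {1,3,5,6,8,9} → only 2 remains.
row 9, column 6 = 9: row 9 has {2,3,6}; col 6 has {1,2,3,4,5,6,7,8}; box has {2,4,7} → only 9 remains.
row 4, column 2 = 4: row 4 has {1,2,3,5,6,8,9}; col 2 has {1,2,3,5}; box has {1,2,5,7,9} → only 4 remains.
row 4, column 5 = 7: row 4 has {1,2,3,4,5,6,8,9}; col 5 has {2,9}; box has {1,2,3,5,6,9} → only 7 remains.
row 5, column 3 = 3: row 5 has {1,2,5,7,9}; col 3 has {1,6,7,8}; box has {1,2,4,5,7,9} → only 3 remains.
row 5, column 4 = 8: row 5 has {1,2,3,5,7,9}; col 4 has {4,6,9}; box has {1,2,3,5,6,7,9} → only 8 remains.
row 5, column 5 = 4: row 5 has {1,2,3,5,7,8,9}; col 5 has {2,7,9}; box has {1,2,3,5,6,7,8,9} → only 4 remains.
row 5, column 9 = 6: row 5 has {1,2,3,4,5,7,8,9}; col 9 has {2,5,8}; box has {1,2,4,5,7,8,9} → only 6 remains.
row 6, column 9 = 3: row 6 has {1,2,4,5,7,9}; col 9 has {2,5,6,8}; box has {1,2,4,5,6,7,8,9} → only 3 remains.
row 7, column 4 = 3: row 7 has {1,2,5,7,8}; col 4 has {4,6,8,9}; box has {2,4,7,9} → only 3 remains.
row 7, column 5 = 6: row 7 has {1,2,3,5,7,8}; col 5 has {2,4,7,9}; box has {2,3,4,7,9} → only 6 remains.
row 7, column 7 = 4: row 7 has {1,2,3,5,6,7,8}; col 7 has {1,2,3,5,6,7,9}; box has {1,2,3,5,6,8,9} → only 4 remains.
row 9, column 9 = 7: row 9 has {2,3,6,9}; col 9 has {2,3,5,6,8}; box has {1,2,3,4,5,6,8,9} → only 7 remains.
row 1, column 2 = 7: row 1 has {5,6,8,9}; col 2 has {1,2,3,4,5}; box has {8} → only 7 remains.
row 2, column 2 = 9: row 2 has {2,6}; col 2 has {1,2,3,4,5,7}; box has {7,8} → only 9 remains.
row 2, column 7 = 8: row 2 has {2,6,9}; col 7 has {1,2,3,4,5,6,7,9}; box has {2,3,5,6,7} → only 8 remains.
row 3, column 2 = 6: row 3 has {3,4,7,8}; col 2 has {1,2,3,4,5,7,9}; box has {7,8,9} → only 6 remains.
row 6, column 2 = 8: row 6 has {1,2,3,4,5,7,9}; col 2 has {1,2,3,4,5,6,7,9}; box has {1,2,3,4,5,7,9} → only 8 remains.
row 7, column 3 = 9: row 7 has {1,2,3,4,5,6,7,8}; col 3 has {1,3,6,7,8}; box has {1,2,3,6,7} → only 9 remains.
row 6, column 1 = 6: row 6 has {1,2,3,4,5,7,8,9}; col 1 has {2,7,9}; box has {1,2,3,4,5,7,8,9} → only 6 remains.
row 1, column 1 = 3: in row 1, 3 can only go here (every other open cell in that row sees a 3).
row 2, column 5 = 3: in row 2, 3 can only go here (every other open cell in that row sees a 3).
row 2, column 4 = 7: in row 2, 7 can only go here (every other open cell in that row sees a 7).
row 3, column 4 = 2: in row 3, 2 can only go here (every other open cell in that row sees a 2).
row 3, column 9 = 9: in row 3, 9 can only go here (every other open cell in that row sees a 9).
row 1, column 4 = 1: row 1 has {3,5,6,7,8,9}; col 4 has {2,3,4,6,7,8,9}; box has {2,3,4,6,7,8,9} → only 1 remains.
row 1, column 9 = 4: row 1 has {1,3,5,6,7,8,9}; col 9 has {2,3,5,6,7,8,9}; box has {2,3,5,6,7,8,9} → only 4 remains.
row 2, column 9 = 1: row 2 has {2,3,6,7,8,9}; col 9 has {2,3,4,5,6,7,8,9}; box has {2,3,4,5,6,7,8,9} → only 1 remains.
row 3, column 5 = 5: row 3 has {2,3,4,6,7,8,9}; col 5 has {2,3,4,6,7,9}; box has {1,2,3,4,6,7,8,9} → only 5 remains.
row 8, column 5 = 8: row 8 has {1,2,3,4,6,7,9}; col 5 has {2,3,4,5,6,7,9}; box has {2,3,4,6,7,9} → only 8 remains.
row 9, column 4 = 5: row 9 has {2,3,6,7,9}; col 4 has {1,2,3,4,6,7,8,9}; box has {2,3,4,6,7,8,9} → only 5 remains.
row 9, column 5 = 1: row 9 has {2,3,5,6,7,9}; col 5 has {2,3,4,5,6,7,8,9}; box has {2,3,4,5,6,7,8,9} → only 1 remains.
row 1, column 3 = 2: row 1 has {1,3,4,5,6,7,8,9}; col 3 has {1,3,6,7,8,9}; box has {3,6,7,8,9} → only 2 remains.
row 3, column 1 = 1: row 3 has {2,3,4,5,6,7,8,9}; col 1 has {2,3,6,7,9}; box has {2,3,6,7,8,9} → only 1 remains.

168254379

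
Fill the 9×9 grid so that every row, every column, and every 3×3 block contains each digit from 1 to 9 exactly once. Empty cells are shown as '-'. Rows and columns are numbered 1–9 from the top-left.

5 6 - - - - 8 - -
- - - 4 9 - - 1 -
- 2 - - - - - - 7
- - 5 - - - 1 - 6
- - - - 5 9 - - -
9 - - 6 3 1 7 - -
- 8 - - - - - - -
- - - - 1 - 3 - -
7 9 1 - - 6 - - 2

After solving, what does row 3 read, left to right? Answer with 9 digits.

r6c2 = 4: row 6 has {1,3,6,7,9}; col 2 has {2,6,8,9}; box has {5,9} → only 4 remains.
r8c2 = 5: row 8 has {1,3}; col 2 has {2,4,6,8,9}; box has {1,7,8,9} → only 5 remains.
r1c4 = 1: in row 1, 1 can only go here (every other open cell in that row sees a 1).
r2c7 = 6: in row 2, 6 can only go here (every other open cell in that row sees a 6).
r2c6 = 2: in row 2, 2 can only go here (every other open cell in that row sees a 2).
r1c5 = 7: row 1 has {1,5,6,8}; col 5 has {1,3,5,9}; box has {1,2,4,9} → only 7 remains.
r1c6 = 3: row 1 has {1,5,6,7,8}; col 6 has {1,2,6,9}; box has {1,2,4,7,9} → only 3 remains.
r1c8 = 2: in row 1, 2 can only go here (every other open cell in that row sees a 2).
r2c9 = 5: in row 2, 5 can only go here (every other open cell in that row sees a 5).
r6c9 = 8: row 6 has {1,3,4,6,7,9}; col 9 has {2,5,6,7}; box has {1,6,7} → only 8 remains.
r6c3 = 2: row 6 has {1,3,4,6,7,8,9}; col 3 has {1,5}; box has {4,5,9} → only 2 remains.
r6c8 = 5: row 6 has {1,2,3,4,6,7,8,9}; col 8 has {1,2}; box has {1,6,7,8} → only 5 remains.
r3c1 = 1: in row 3, 1 can only go here (every other open cell in that row sees a 1).
r3c5 = 6: in row 3, 6 can only go here (every other open cell in that row sees a 6).
r4c8 = 9: in row 4, 9 can only go here (every other open cell in that row sees a 9).
r5c2 = 1: in row 5, 1 can only go here (every other open cell in that row sees a 1).
r7c9 = 1: in row 7, 1 can only go here (every other open cell in that row sees a 1).
r9c4 = 3: in row 9, 3 can only go here (every other open cell in that row sees a 3).
r9c7 = 5: in row 9, 5 can only go here (every other open cell in that row sees a 5).
r5c7 = 2: in column 7, 2 can only go here (every other open cell in that column sees a 2).
r5c9 = 3: in column 9, 3 can only go here (every other open cell in that column sees a 3).
r5c8 = 4: row 5 has {1,2,3,5,9}; col 8 has {1,2,5,9}; box has {1,2,3,5,6,7,8,9} → only 4 remains.
r9c8 = 8: row 9 has {1,2,3,5,6,7,9}; col 8 has {1,2,4,5,9}; box has {1,2,3,5} → only 8 remains.
r3c8 = 3: row 3 has {1,2,6,7}; col 8 has {1,2,4,5,8,9}; box has {1,2,5,6,7,8} → only 3 remains.
r9c5 = 4: row 9 has {1,2,3,5,6,7,8,9}; col 5 has {1,3,5,6,7,9}; box has {1,3,6} → only 4 remains.
r7c5 = 2: row 7 has {1,8}; col 5 has {1,3,4,5,6,7,9}; box has {1,3,4,6} → only 2 remains.
r4c5 = 8: row 4 has {1,5,6,9}; col 5 has {1,2,3,4,5,6,7,9}; box has {1,3,5,6,9} → only 8 remains.
r5c4 = 7: row 5 has {1,2,3,4,5,9}; col 4 has {1,3,4,6}; box has {1,3,5,6,8,9} → only 7 remains.
r4c1 = 3: row 4 has {1,5,6,8,9}; col 1 has {1,5,7,9}; box has {1,2,4,5,9} → only 3 remains.
r4c2 = 7: row 4 has {1,3,5,6,8,9}; col 2 has {1,2,4,5,6,8,9}; box has {1,2,3,4,5,9} → only 7 remains.
r4c4 = 2: row 4 has {1,3,5,6,7,8,9}; col 4 has {1,3,4,6,7}; box has {1,3,5,6,7,8,9} → only 2 remains.
r4c6 = 4: row 4 has {1,2,3,5,6,7,8,9}; col 6 has {1,2,3,6,9}; box has {1,2,3,5,6,7,8,9} → only 4 remains.
r2c1 = 8: row 2 has {1,2,4,5,6,9}; col 1 has {1,3,5,7,9}; box has {1,2,5,6} → only 8 remains.
r2c2 = 3: row 2 has {1,2,4,5,6,8,9}; col 2 has {1,2,4,5,6,7,8,9}; box has {1,2,5,6,8} → only 3 remains.
r2c3 = 7: row 2 has {1,2,3,4,5,6,8,9}; col 3 has {1,2,5}; box has {1,2,3,5,6,8} → only 7 remains.
r5c1 = 6: row 5 has {1,2,3,4,5,7,9}; col 1 has {1,3,5,7,8,9}; box has {1,2,3,4,5,7,9} → only 6 remains.
r5c3 = 8: row 5 has {1,2,3,4,5,6,7,9}; col 3 has {1,2,5,7}; box has {1,2,3,4,5,6,7,9} → only 8 remains.
r7c1 = 4: row 7 has {1,2,8}; col 1 has {1,3,5,6,7,8,9}; box has {1,5,7,8,9} → only 4 remains.
r7c7 = 9: row 7 has {1,2,4,8}; col 7 has {1,2,3,5,6,7,8}; box has {1,2,3,5,8} → only 9 remains.
r8c1 = 2: row 8 has {1,3,5}; col 1 has {1,3,4,5,6,7,8,9}; box has {1,4,5,7,8,9} → only 2 remains.
r8c3 = 6: row 8 has {1,2,3,5}; col 3 has {1,2,5,7,8}; box has {1,2,4,5,7,8,9} → only 6 remains.
r8c8 = 7: row 8 has {1,2,3,5,6}; col 8 has {1,2,3,4,5,8,9}; box has {1,2,3,5,8,9} → only 7 remains.
r8c9 = 4: row 8 has {1,2,3,5,6,7}; col 9 has {1,2,3,5,6,7,8}; box has {1,2,3,5,7,8,9} → only 4 remains.
r1c9 = 9: row 1 has {1,2,3,5,6,7,8}; col 9 has {1,2,3,4,5,6,7,8}; box has {1,2,3,5,6,7,8} → only 9 remains.
r3c7 = 4: row 3 has {1,2,3,6,7}; col 7 has {1,2,3,5,6,7,8,9}; box has {1,2,3,5,6,7,8,9} → only 4 remains.
r7c3 = 3: row 7 has {1,2,4,8,9}; col 3 has {1,2,5,6,7,8}; box has {1,2,4,5,6,7,8,9} → only 3 remains.
r7c4 = 5: row 7 has {1,2,3,4,8,9}; col 4 has {1,2,3,4,6,7}; box has {1,2,3,4,6} → only 5 remains.
r7c6 = 7: row 7 has {1,2,3,4,5,8,9}; col 6 has {1,2,3,4,6,9}; box has {1,2,3,4,5,6} → only 7 remains.
r7c8 = 6: row 7 has {1,2,3,4,5,7,8,9}; col 8 has {1,2,3,4,5,7,8,9}; box has {1,2,3,4,5,7,8,9} → only 6 remains.
r8c6 = 8: row 8 has {1,2,3,4,5,6,7}; col 6 has {1,2,3,4,6,7,9}; box has {1,2,3,4,5,6,7} → only 8 remains.
r1c3 = 4: row 1 has {1,2,3,5,6,7,8,9}; col 3 has {1,2,3,5,6,7,8}; box has {1,2,3,5,6,7,8} → only 4 remains.
r3c3 = 9: row 3 has {1,2,3,4,6,7}; col 3 has {1,2,3,4,5,6,7,8}; box has {1,2,3,4,5,6,7,8} → only 9 remains.
r3c4 = 8: row 3 has {1,2,3,4,6,7,9}; col 4 has {1,2,3,4,5,6,7}; box has {1,2,3,4,6,7,9} → only 8 remains.
r3c6 = 5: row 3 has {1,2,3,4,6,7,8,9}; col 6 has {1,2,3,4,6,7,8,9}; box has {1,2,3,4,6,7,8,9} → only 5 remains.

129865437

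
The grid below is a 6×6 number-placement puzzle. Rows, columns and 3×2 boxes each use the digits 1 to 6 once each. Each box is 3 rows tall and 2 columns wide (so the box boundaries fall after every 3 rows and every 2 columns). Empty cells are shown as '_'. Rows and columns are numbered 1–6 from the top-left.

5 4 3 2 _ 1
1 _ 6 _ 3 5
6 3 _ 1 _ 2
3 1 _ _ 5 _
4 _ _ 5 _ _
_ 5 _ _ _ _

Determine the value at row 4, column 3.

row 1, column 5 = 6 (sole candidate).
row 2, column 2 = 2 (sole candidate).
row 2, column 4 = 4 (sole candidate).
row 3, column 3 = 5 (sole candidate).
row 3, column 5 = 4 (sole candidate).
row 4, column 4 = 6 (sole candidate).
row 4, column 6 = 4 (sole candidate).
row 5, column 2 = 6 (sole candidate).
row 5, column 6 = 3 (sole candidate).
row 6, column 1 = 2 (sole candidate).
row 6, column 4 = 3 (sole candidate).
row 6, column 5 = 1 (sole candidate).
row 6, column 6 = 6 (sole candidate).
row 4, column 3 = 2: row 4 has {1,3,4,5,6}; col 3 has {3,5,6}; box has {3,5,6} → only 2 remains.

2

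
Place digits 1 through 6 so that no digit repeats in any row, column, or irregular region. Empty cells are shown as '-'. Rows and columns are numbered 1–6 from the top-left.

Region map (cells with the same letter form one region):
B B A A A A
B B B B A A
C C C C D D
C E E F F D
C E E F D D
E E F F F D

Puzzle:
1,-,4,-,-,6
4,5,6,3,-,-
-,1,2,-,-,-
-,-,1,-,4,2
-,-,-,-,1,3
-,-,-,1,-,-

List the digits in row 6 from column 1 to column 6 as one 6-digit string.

R1C2 = 2 (sole candidate).
R1C4 = 5 (sole candidate).
R1C5 = 3 (sole candidate).
R2C5 = 2 (sole candidate).
R2C6 = 1 (sole candidate).
R4C4 = 6 (sole candidate).
R5C3 = 5 (sole candidate).
R5C4 = 2 (sole candidate).
R6C3 = 3: row 6 has {1}; col 3 has {1,2,4,5,6}; region has {1,2,4,6} → only 3 remains.
R6C5 = 5: row 6 has {1,3}; col 5 has {1,2,3,4}; region has {1,2,3,4,6} → only 5 remains.
R6C6 = 4: row 6 has {1,3,5}; col 6 has {1,2,3,6}; region has {1,2,3} → only 4 remains.
R3C4 = 4 (sole candidate).
R3C5 = 6 (sole candidate).
R3C6 = 5 (sole candidate).
R4C2 = 3 (sole candidate).
R5C1 = 6 (sole candidate).
R5C2 = 4 (sole candidate).
R6C1 = 2: row 6 has {1,3,4,5}; col 1 has {1,4,6}; region has {1,3,4,5} → only 2 remains.
R6C2 = 6: row 6 has {1,2,3,4,5}; col 2 has {1,2,3,4,5}; region has {1,2,3,4,5} → only 6 remains.

263154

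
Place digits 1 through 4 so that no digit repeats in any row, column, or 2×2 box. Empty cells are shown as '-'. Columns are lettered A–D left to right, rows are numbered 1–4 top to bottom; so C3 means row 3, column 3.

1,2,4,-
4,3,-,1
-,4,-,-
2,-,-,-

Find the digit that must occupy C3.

D1 = 3: row 1 has {1,2,4}; col 4 has {1}; box has {1,4} → only 3 remains.
C2 = 2: row 2 has {1,3,4}; col 3 has {4}; box has {1,3,4} → only 2 remains.
A3 = 3: row 3 has {4}; col 1 has {1,2,4}; box has {2,4} → only 3 remains.
C3 = 1: row 3 has {3,4}; col 3 has {2,4}; box has {} → only 1 remains.

1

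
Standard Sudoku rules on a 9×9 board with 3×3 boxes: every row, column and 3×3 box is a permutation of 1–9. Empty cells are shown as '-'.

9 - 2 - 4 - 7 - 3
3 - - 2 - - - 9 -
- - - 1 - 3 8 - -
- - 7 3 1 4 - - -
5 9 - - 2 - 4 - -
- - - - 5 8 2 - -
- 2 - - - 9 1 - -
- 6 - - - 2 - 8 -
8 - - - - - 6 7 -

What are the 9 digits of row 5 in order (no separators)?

r2c7 = 5 (sole candidate).
r4c2 = 8 (sole candidate).
r4c7 = 9 (sole candidate).
r8c7 = 3 (sole candidate).
r9c5 = 3 (sole candidate).
r8c5 = 7 (sole candidate).
r1c4 = 8 (hidden single in row 1).
r2c5 = 6 (sole candidate).
r2c6 = 7 (sole candidate).
r3c5 = 9 (sole candidate).
r5c6 = 6: row 5 has {2,4,5,9}; col 6 has {2,3,4,7,8,9}; box has {1,2,3,4,5,8} → only 6 remains.
r7c5 = 8 (sole candidate).
r1c6 = 5 (sole candidate).
r5c4 = 7: row 5 has {2,4,5,6,9}; col 4 has {1,2,3,8}; box has {1,2,3,4,5,6,8} → only 7 remains.
r6c4 = 9 (sole candidate).
r9c6 = 1 (sole candidate).
r1c2 = 1 (sole candidate).
r1c8 = 6 (sole candidate).
r2c2 = 4 (sole candidate).
r2c3 = 8 (sole candidate).
r2c9 = 1 (sole candidate).
r4c8 = 5 (sole candidate).
r4c9 = 6 (sole candidate).
r5c9 = 8: row 5 has {2,4,5,6,7,9}; col 9 has {1,3,6}; box has {2,4,5,6,9} → only 8 remains.
r6c2 = 3 (sole candidate).
r6c8 = 1 (sole candidate).
r6c9 = 7 (sole candidate).
r7c8 = 4 (sole candidate).
r7c9 = 5 (sole candidate).
r8c9 = 9 (sole candidate).
r9c2 = 5 (sole candidate).
r9c4 = 4 (sole candidate).
r9c9 = 2 (sole candidate).
r3c2 = 7 (sole candidate).
r3c8 = 2 (sole candidate).
r3c9 = 4 (sole candidate).
r4c1 = 2 (sole candidate).
r5c3 = 1: row 5 has {2,4,5,6,7,8,9}; col 3 has {2,7,8}; box has {2,3,5,7,8,9} → only 1 remains.
r5c8 = 3: row 5 has {1,2,4,5,6,7,8,9}; col 8 has {1,2,4,5,6,7,8,9}; box has {1,2,4,5,6,7,8,9} → only 3 remains.

591726438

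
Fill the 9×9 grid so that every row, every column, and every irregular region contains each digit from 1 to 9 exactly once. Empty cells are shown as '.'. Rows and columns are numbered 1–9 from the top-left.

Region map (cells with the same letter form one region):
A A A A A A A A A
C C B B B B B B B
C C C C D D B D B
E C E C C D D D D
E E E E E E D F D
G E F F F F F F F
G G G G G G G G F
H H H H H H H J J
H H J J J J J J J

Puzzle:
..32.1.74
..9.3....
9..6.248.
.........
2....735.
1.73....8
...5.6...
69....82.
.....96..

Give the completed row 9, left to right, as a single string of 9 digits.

R6C6 = 4 (sole candidate).
R4C6 = 5 (sole candidate).
R8C6 = 3 (sole candidate).
R2C6 = 8 (sole candidate).
R3C2 = 3 (hidden single in row 3).
R4C1 = 3 (hidden single in row 4).
R6C2 = 5 (hidden single in row 6).
R7C9 = 1 (hidden single in row 7).
R7C8 = 3 (hidden single in row 7).
R9C2 = 2: in row 9, 2 can only go here (every other open cell in that row sees a 2).
R9C9 = 3: in row 9, 3 can only go here (every other open cell in that row sees a 3).
R4C5 = 2 (hidden single in row 4).
R6C7 = 2 (hidden single in row 6).
R2C9 = 2 (hidden single in row 2).
R2C8 = 6 (hidden single in row 2).
R6C8 = 9 (sole candidate).
R6C5 = 6 (sole candidate).
R1C2 = 6 (hidden single in row 1).
R7C3 = 2 (hidden single in row 7).
R5C4 = 9 (hidden single in column 4).
R5C9 = 6 (sole candidate).
R4C3 = 6 (hidden single in row 4).
R4C9 = 9 (hidden single in column 9).
R4C8 = 4 (hidden single in region D).
R9C8 = 1: row 9 has {2,3,6,9}; col 8 has {2,3,4,5,6,7,8,9}; region has {2,3,6,9} → only 1 remains.
Singles propagation stalls; R9C1 is still open with candidates {4,5,7}.
  Try R9C1 = 4: then row 8 has no cell left for 4 — contradiction.
  Try R9C1 = 5: this forces R1C1=8, R2C7=5, R1C7=9, R3C9=7, R7C7=7; then region D has no cell left for 7 — contradiction.
So R9C1 = 7.
R8C9 = 7 (hidden single in row 8).
R3C9 = 5 (sole candidate).
R3C3 = 1 (sole candidate).
R3C5 = 7 (sole candidate).
R4C7 = 1 (sole candidate).
R2C7 = 7 (sole candidate).
R7C7 = 9 (sole candidate).
R1C7 = 5 (sole candidate).
R2C2 = 4 (sole candidate).
R2C4 = 1 (sole candidate).
R8C4 = 4 (sole candidate).
R9C4 = 8: row 9 has {1,2,3,6,7,9}; col 4 has {1,2,3,4,5,6,9}; region has {1,2,3,6,7,9} → only 8 remains.
R1C1 = 8 (sole candidate).
R1C5 = 9 (sole candidate).
R2C1 = 5 (sole candidate).
R4C4 = 7 (sole candidate).
R7C1 = 4 (sole candidate).
R7C5 = 8 (sole candidate).
R8C3 = 5 (sole candidate).
R8C5 = 1 (sole candidate).
R9C3 = 4: row 9 has {1,2,3,6,7,8,9}; col 3 has {1,2,3,5,6,7,9}; region has {1,2,3,6,7,8,9} → only 4 remains.
R9C5 = 5: row 9 has {1,2,3,4,6,7,8,9}; col 5 has {1,2,3,6,7,8,9}; region has {1,2,3,4,6,7,8,9} → only 5 remains.

724859613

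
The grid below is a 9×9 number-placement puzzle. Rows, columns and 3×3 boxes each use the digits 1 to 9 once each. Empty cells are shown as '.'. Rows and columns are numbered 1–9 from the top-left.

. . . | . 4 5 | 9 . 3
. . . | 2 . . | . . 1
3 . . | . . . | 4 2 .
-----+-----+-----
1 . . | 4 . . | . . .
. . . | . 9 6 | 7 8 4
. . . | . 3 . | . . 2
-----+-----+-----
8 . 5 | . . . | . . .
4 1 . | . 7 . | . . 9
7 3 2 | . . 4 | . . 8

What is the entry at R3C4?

R5C3 = 3 (sole candidate).
R8C3 = 6 (sole candidate).
R7C2 = 9 (sole candidate).
R2C6 = 3 (hidden single in row 2).
R5C4 = 1 (hidden single in row 5).
R1C3 = 1 (hidden single in row 1).
R7C8 = 4 (hidden single in row 7).
R7C9 = 7 (hidden single in row 7).
R9C4 = 9 (hidden single in row 9).
R3C6 = 9 (hidden single in column 6).
R3C5 = 1 (hidden single in row 3).
R7C6 = 1 (hidden single in column 6).
R2C7 = 8 (hidden single in column 7).
R2C5 = 6 (sole candidate).
R7C5 = 2 (sole candidate).
R8C6 = 8 (sole candidate).
R9C5 = 5 (sole candidate).
R4C5 = 8 (sole candidate).
R6C6 = 7 (sole candidate).
R8C4 = 3 (sole candidate).
R8C8 = 5 (sole candidate).
R2C8 = 7 (sole candidate).
R4C6 = 2 (sole candidate).
R6C4 = 5 (sole candidate).
R7C4 = 6 (sole candidate).
R7C7 = 3 (sole candidate).
R8C7 = 2 (sole candidate).
R1C8 = 6 (sole candidate).
R3C9 = 5 (sole candidate).
R4C9 = 6 (sole candidate).
R6C7 = 1 (sole candidate).
R6C8 = 9 (sole candidate).
R9C7 = 6 (sole candidate).
R9C8 = 1 (sole candidate).
R1C1 = 2 (sole candidate).
R4C7 = 5 (sole candidate).
R4C8 = 3 (sole candidate).
R5C1 = 5 (sole candidate).
R5C2 = 2 (sole candidate).
R6C1 = 6 (sole candidate).
R2C1 = 9 (sole candidate).
R2C3 = 4 (sole candidate).
R4C2 = 7 (sole candidate).
R4C3 = 9 (sole candidate).
R6C3 = 8 (sole candidate).
R1C2 = 8 (sole candidate).
R1C4 = 7 (sole candidate).
R2C2 = 5 (sole candidate).
R3C2 = 6 (sole candidate).
R3C3 = 7 (sole candidate).
R3C4 = 8: row 3 has {1,2,3,4,5,6,7,9}; col 4 has {1,2,3,4,5,6,7,9}; box has {1,2,3,4,5,6,7,9} → only 8 remains.

8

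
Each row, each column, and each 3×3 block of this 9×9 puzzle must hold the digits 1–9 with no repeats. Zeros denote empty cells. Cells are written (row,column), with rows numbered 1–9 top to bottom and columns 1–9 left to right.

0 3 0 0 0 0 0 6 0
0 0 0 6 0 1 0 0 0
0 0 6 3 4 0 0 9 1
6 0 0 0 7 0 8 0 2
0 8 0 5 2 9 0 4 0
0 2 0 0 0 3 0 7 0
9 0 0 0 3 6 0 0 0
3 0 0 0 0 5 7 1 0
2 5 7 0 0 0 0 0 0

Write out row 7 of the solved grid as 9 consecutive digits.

914736285

(3,2) = 7: row 3 has {1,3,4,6,9}; col 2 has {2,3,5,8}; box has {3,6} → only 7 remains.
(4,6) = 4: row 4 has {2,6,7,8}; col 6 has {1,3,5,6,9}; box has {2,3,5,7,9} → only 4 remains.
(9,6) = 8: row 9 has {2,5,7}; col 6 has {1,3,4,5,6,9}; box has {3,5,6} → only 8 remains.
(9,8) = 3: row 9 has {2,5,7,8}; col 8 has {1,4,6,7,9}; box has {1,7} → only 3 remains.
(3,6) = 2: row 3 has {1,3,4,6,7,9}; col 6 has {1,3,4,5,6,8,9}; box has {1,3,4,6} → only 2 remains.
(3,7) = 5: row 3 has {1,2,3,4,6,7,9}; col 7 has {7,8}; box has {1,6,9} → only 5 remains.
(4,4) = 1: row 4 has {2,4,6,7,8}; col 4 has {3,5,6}; box has {2,3,4,5,7,9} → only 1 remains.
(4,8) = 5: row 4 has {1,2,4,6,7,8}; col 8 has {1,3,4,6,7,9}; box has {2,4,7,8} → only 5 remains.
(6,4) = 8: row 6 has {2,3,7}; col 4 has {1,3,5,6}; box has {1,2,3,4,5,7,9} → only 8 remains.
(6,5) = 6: row 6 has {2,3,7,8}; col 5 has {2,3,4,7}; box has {1,2,3,4,5,7,8,9} → only 6 remains.
(6,9) = 9: row 6 has {2,3,6,7,8}; col 9 has {1,2}; box has {2,4,5,7,8} → only 9 remains.
(8,5) = 9: row 8 has {1,3,5,7}; col 5 has {2,3,4,6,7}; box has {3,5,6,8} → only 9 remains.
(9,4) = 4: row 9 has {2,3,5,7,8}; col 4 has {1,3,5,6,8}; box has {3,5,6,8,9} → only 4 remains.
(9,5) = 1: row 9 has {2,3,4,5,7,8}; col 5 has {2,3,4,6,7,9}; box has {3,4,5,6,8,9} → only 1 remains.
(9,9) = 6: row 9 has {1,2,3,4,5,7,8}; col 9 has {1,2,9}; box has {1,3,7} → only 6 remains.
(1,6) = 7: row 1 has {3,6}; col 6 has {1,2,3,4,5,6,8,9}; box has {1,2,3,4,6} → only 7 remains.
(3,1) = 8: row 3 has {1,2,3,4,5,6,7,9}; col 1 has {2,3,6,9}; box has {3,6,7} → only 8 remains.
(4,2) = 9: row 4 has {1,2,4,5,6,7,8}; col 2 has {2,3,5,7,8}; box has {2,6,8} → only 9 remains.
(4,3) = 3: row 4 has {1,2,4,5,6,7,8,9}; col 3 has {6,7}; box has {2,6,8,9} → only 3 remains.
(5,3) = 1: row 5 has {2,4,5,8,9}; col 3 has {3,6,7}; box has {2,3,6,8,9} → only 1 remains.
(5,9) = 3: row 5 has {1,2,4,5,8,9}; col 9 has {1,2,6,9}; box has {2,4,5,7,8,9} → only 3 remains.
(6,7) = 1: row 6 has {2,3,6,7,8,9}; col 7 has {5,7,8}; box has {2,3,4,5,7,8,9} → only 1 remains.
(8,4) = 2: row 8 has {1,3,5,7,9}; col 4 has {1,3,4,5,6,8}; box has {1,3,4,5,6,8,9} → only 2 remains.
(9,7) = 9: row 9 has {1,2,3,4,5,6,7,8}; col 7 has {1,5,7,8}; box has {1,3,6,7} → only 9 remains.
(1,4) = 9: row 1 has {3,6,7}; col 4 has {1,2,3,4,5,6,8}; box has {1,2,3,4,6,7} → only 9 remains.
(2,2) = 4: row 2 has {1,6}; col 2 has {2,3,5,7,8,9}; box has {3,6,7,8} → only 4 remains.
(5,1) = 7: row 5 has {1,2,3,4,5,8,9}; col 1 has {2,3,6,8,9}; box has {1,2,3,6,8,9} → only 7 remains.
(5,7) = 6: row 5 has {1,2,3,4,5,7,8,9}; col 7 has {1,5,7,8,9}; box has {1,2,3,4,5,7,8,9} → only 6 remains.
(7,2) = 1: row 7 has {3,6,9}; col 2 has {2,3,4,5,7,8,9}; box has {2,3,5,7,9} → only 1 remains.
(7,4) = 7: row 7 has {1,3,6,9}; col 4 has {1,2,3,4,5,6,8,9}; box has {1,2,3,4,5,6,8,9} → only 7 remains.
(8,2) = 6: row 8 has {1,2,3,5,7,9}; col 2 has {1,2,3,4,5,7,8,9}; box has {1,2,3,5,7,9} → only 6 remains.
(2,1) = 5: row 2 has {1,4,6}; col 1 has {2,3,6,7,8,9}; box has {3,4,6,7,8} → only 5 remains.
(2,5) = 8: row 2 has {1,4,5,6}; col 5 has {1,2,3,4,6,7,9}; box has {1,2,3,4,6,7,9} → only 8 remains.
(2,8) = 2: row 2 has {1,4,5,6,8}; col 8 has {1,3,4,5,6,7,9}; box has {1,5,6,9} → only 2 remains.
(2,9) = 7: row 2 has {1,2,4,5,6,8}; col 9 has {1,2,3,6,9}; box has {1,2,5,6,9} → only 7 remains.
(6,1) = 4: row 6 has {1,2,3,6,7,8,9}; col 1 has {2,3,5,6,7,8,9}; box has {1,2,3,6,7,8,9} → only 4 remains.
(6,3) = 5: row 6 has {1,2,3,4,6,7,8,9}; col 3 has {1,3,6,7}; box has {1,2,3,4,6,7,8,9} → only 5 remains.
(7,8) = 8: row 7 has {1,3,6,7,9}; col 8 has {1,2,3,4,5,6,7,9}; box has {1,3,6,7,9} → only 8 remains.
(8,9) = 4: row 8 has {1,2,3,5,6,7,9}; col 9 has {1,2,3,6,7,9}; box has {1,3,6,7,8,9} → only 4 remains.
(1,1) = 1: row 1 has {3,6,7,9}; col 1 has {2,3,4,5,6,7,8,9}; box has {3,4,5,6,7,8} → only 1 remains.
(1,3) = 2: row 1 has {1,3,6,7,9}; col 3 has {1,3,5,6,7}; box has {1,3,4,5,6,7,8} → only 2 remains.
(1,5) = 5: row 1 has {1,2,3,6,7,9}; col 5 has {1,2,3,4,6,7,8,9}; box has {1,2,3,4,6,7,8,9} → only 5 remains.
(1,7) = 4: row 1 has {1,2,3,5,6,7,9}; col 7 has {1,5,6,7,8,9}; box has {1,2,5,6,7,9} → only 4 remains.
(1,9) = 8: row 1 has {1,2,3,4,5,6,7,9}; col 9 has {1,2,3,4,6,7,9}; box has {1,2,4,5,6,7,9} → only 8 remains.
(2,3) = 9: row 2 has {1,2,4,5,6,7,8}; col 3 has {1,2,3,5,6,7}; box has {1,2,3,4,5,6,7,8} → only 9 remains.
(2,7) = 3: row 2 has {1,2,4,5,6,7,8,9}; col 7 has {1,4,5,6,7,8,9}; box has {1,2,4,5,6,7,8,9} → only 3 remains.
(7,3) = 4: row 7 has {1,3,6,7,8,9}; col 3 has {1,2,3,5,6,7,9}; box has {1,2,3,5,6,7,9} → only 4 remains.
(7,7) = 2: row 7 has {1,3,4,6,7,8,9}; col 7 has {1,3,4,5,6,7,8,9}; box has {1,3,4,6,7,8,9} → only 2 remains.
(7,9) = 5: row 7 has {1,2,3,4,6,7,8,9}; col 9 has {1,2,3,4,6,7,8,9}; box has {1,2,3,4,6,7,8,9} → only 5 remains.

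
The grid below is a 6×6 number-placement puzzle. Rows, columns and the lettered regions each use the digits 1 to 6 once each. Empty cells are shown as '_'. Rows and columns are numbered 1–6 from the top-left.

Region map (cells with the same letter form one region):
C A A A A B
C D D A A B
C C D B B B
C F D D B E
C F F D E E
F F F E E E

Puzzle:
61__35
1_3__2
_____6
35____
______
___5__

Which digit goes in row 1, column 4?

4

row 2, column 5 = 5: in row 2, 5 can only go here (every other open cell in that row sees a 5).
row 3, column 4 = 3: in row 3, 3 can only go here (every other open cell in that row sees a 3).
row 5, column 1 = 5: in row 5, 5 can only go here (every other open cell in that row sees a 5).
row 3, column 3 = 5: in row 3, 5 can only go here (every other open cell in that row sees a 5).
row 3, column 5 = 1: in row 3, 1 can only go here (every other open cell in that row sees a 1).
row 4, column 5 = 4: row 4 has {3,5}; col 5 has {1,3,5}; region has {1,2,3,5,6} → only 4 remains.
row 4, column 6 = 1: row 4 has {3,4,5}; col 6 has {2,5,6}; region has {5} → only 1 remains.
row 6, column 3 = 1: in row 6, 1 can only go here (every other open cell in that row sees a 1).
row 5, column 4 = 1: in row 5, 1 can only go here (every other open cell in that row sees a 1).
row 2, column 4 = 6: in region A, 6 can only go here (every other open cell in that region sees a 6).
row 2, column 2 = 4: row 2 has {1,2,3,5,6}; col 2 has {1,5}; region has {1,3,5} → only 4 remains.
row 3, column 2 = 2: row 3 has {1,3,5,6}; col 2 has {1,4,5}; region has {1,3,5,6} → only 2 remains.
row 4, column 4 = 2: row 4 has {1,3,4,5}; col 4 has {1,3,5,6}; region has {1,3,4,5} → only 2 remains.
row 1, column 4 = 4: row 1 has {1,3,5,6}; col 4 has {1,2,3,5,6}; region has {1,3,5,6} → only 4 remains.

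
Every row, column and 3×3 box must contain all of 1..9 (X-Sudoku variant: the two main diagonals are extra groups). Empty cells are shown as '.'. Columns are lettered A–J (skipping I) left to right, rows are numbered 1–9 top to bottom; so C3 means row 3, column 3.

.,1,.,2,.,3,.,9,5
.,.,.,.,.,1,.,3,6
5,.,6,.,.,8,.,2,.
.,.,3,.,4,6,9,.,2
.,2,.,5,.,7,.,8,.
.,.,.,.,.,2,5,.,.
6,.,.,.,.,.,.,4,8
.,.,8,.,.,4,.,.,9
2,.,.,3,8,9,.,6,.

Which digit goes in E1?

F7 = 5 (sole candidate).
B8 = 7 (sole candidate).
E1 = 6: in row 1, 6 can only go here (every other open cell in that row sees a 6).

6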